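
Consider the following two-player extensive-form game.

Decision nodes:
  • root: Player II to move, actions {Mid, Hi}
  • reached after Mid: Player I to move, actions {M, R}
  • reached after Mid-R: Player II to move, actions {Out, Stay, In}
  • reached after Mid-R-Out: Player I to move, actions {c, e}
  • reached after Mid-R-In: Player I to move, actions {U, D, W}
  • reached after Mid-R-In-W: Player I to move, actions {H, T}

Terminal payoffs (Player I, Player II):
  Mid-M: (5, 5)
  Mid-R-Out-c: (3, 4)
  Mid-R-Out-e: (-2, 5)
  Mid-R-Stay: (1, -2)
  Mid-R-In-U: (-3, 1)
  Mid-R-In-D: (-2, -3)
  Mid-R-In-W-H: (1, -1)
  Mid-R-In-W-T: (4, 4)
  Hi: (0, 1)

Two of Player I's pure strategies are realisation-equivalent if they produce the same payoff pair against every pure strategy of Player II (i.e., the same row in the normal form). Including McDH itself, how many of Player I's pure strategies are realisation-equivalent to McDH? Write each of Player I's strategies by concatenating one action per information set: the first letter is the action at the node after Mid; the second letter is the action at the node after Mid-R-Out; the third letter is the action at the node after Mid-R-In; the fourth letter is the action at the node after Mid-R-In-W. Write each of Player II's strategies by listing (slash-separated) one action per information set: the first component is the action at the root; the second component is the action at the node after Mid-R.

12

Row for McDH (columns Mid/Out, Mid/Stay, Mid/In, Hi/Out, Hi/Stay, Hi/In): (5,5) (5,5) (5,5) (0,1) (0,1) (0,1).
Under McDH, Player I's choice at the node after Mid-R-Out and at the node after Mid-R-In and at the node after Mid-R-In-W can never be reached regardless of what Player II does, so varying those choices leaves every outcome unchanged.
Holding the reachable choices fixed and varying the unreachable ones freely already gives 2 × 3 × 2 = 12 equivalent strategies.
No other strategy reproduces this row, so those 12 are the full class: McUH, McUT, McDH, McDT, McWH, McWT, MeUH, MeUT, MeDH, MeDT, MeWH, MeWT.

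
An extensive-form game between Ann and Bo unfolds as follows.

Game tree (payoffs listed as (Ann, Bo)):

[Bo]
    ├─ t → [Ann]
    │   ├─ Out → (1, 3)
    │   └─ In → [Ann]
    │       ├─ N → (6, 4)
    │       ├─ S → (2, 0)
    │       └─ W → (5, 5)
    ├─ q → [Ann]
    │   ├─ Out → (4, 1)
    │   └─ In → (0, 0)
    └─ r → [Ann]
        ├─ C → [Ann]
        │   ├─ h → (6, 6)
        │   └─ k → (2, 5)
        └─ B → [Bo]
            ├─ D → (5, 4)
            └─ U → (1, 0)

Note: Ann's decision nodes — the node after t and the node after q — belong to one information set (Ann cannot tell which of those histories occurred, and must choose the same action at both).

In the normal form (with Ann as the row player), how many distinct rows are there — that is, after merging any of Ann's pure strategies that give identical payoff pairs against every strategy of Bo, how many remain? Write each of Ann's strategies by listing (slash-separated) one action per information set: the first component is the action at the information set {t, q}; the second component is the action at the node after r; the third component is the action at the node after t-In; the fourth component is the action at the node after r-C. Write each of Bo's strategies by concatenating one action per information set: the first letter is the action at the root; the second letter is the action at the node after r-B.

Ann has 24 pure strategies: Out/C/N/h, Out/C/N/k, Out/C/S/h, Out/C/S/k, Out/C/W/h, Out/C/W/k, Out/B/N/h, Out/B/N/k, Out/B/S/h, Out/B/S/k, Out/B/W/h, Out/B/W/k, In/C/N/h, In/C/N/k, In/C/S/h, In/C/S/k, In/C/W/h, In/C/W/k, In/B/N/h, In/B/N/k, In/B/S/h, In/B/S/k, In/B/W/h, In/B/W/k. Columns: tD, tU, qD, qU, rD, rU.
{Out/C/N/h, Out/C/S/h, Out/C/W/h} → row (1,3) (1,3) (4,1) (4,1) (6,6) (6,6)
{Out/C/N/k, Out/C/S/k, Out/C/W/k} → row (1,3) (1,3) (4,1) (4,1) (2,5) (2,5)
{Out/B/N/h, Out/B/N/k, Out/B/S/h, Out/B/S/k, Out/B/W/h, Out/B/W/k} → row (1,3) (1,3) (4,1) (4,1) (5,4) (1,0)
{In/C/N/h} → row (6,4) (6,4) (0,0) (0,0) (6,6) (6,6)
{In/C/N/k} → row (6,4) (6,4) (0,0) (0,0) (2,5) (2,5)
{In/C/S/h} → row (2,0) (2,0) (0,0) (0,0) (6,6) (6,6)
{In/C/S/k} → row (2,0) (2,0) (0,0) (0,0) (2,5) (2,5)
{In/C/W/h} → row (5,5) (5,5) (0,0) (0,0) (6,6) (6,6)
{In/C/W/k} → row (5,5) (5,5) (0,0) (0,0) (2,5) (2,5)
{In/B/N/h, In/B/N/k} → row (6,4) (6,4) (0,0) (0,0) (5,4) (1,0)
{In/B/S/h, In/B/S/k} → row (2,0) (2,0) (0,0) (0,0) (5,4) (1,0)
{In/B/W/h, In/B/W/k} → row (5,5) (5,5) (0,0) (0,0) (5,4) (1,0)
That's 12 distinct rows out of 24 strategies.

12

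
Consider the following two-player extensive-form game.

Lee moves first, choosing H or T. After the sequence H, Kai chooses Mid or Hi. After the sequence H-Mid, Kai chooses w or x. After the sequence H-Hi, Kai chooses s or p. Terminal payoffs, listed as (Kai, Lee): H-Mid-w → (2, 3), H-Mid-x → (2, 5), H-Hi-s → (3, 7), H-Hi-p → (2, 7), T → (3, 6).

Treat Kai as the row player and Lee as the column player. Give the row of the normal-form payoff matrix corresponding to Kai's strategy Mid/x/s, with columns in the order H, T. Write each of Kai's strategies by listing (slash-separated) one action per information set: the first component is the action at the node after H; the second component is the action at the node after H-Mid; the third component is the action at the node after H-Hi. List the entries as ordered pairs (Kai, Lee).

(2,5) (3,6)

vs H: Lee plays H → Kai plays Mid at [H] → Kai plays x at [H-Mid] → (2, 5)
vs T: Lee plays T → (3, 6)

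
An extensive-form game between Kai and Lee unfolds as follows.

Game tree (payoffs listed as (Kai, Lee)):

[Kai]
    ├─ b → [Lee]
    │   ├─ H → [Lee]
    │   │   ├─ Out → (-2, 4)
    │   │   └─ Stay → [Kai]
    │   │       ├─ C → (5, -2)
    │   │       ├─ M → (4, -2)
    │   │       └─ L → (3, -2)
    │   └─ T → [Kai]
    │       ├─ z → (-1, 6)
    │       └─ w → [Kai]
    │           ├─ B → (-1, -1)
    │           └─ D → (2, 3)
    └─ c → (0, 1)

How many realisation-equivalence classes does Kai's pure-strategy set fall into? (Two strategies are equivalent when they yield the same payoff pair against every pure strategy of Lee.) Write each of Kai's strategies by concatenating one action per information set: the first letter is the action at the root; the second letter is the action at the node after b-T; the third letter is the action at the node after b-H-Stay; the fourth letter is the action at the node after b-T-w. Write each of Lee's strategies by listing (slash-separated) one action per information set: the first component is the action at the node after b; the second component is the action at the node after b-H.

10

Kai has 24 pure strategies: bzCB, bzCD, bzMB, bzMD, bzLB, bzLD, bwCB, bwCD, bwMB, bwMD, bwLB, bwLD, czCB, czCD, czMB, czMD, czLB, czLD, cwCB, cwCD, cwMB, cwMD, cwLB, cwLD. Columns: H/Out, H/Stay, T/Out, T/Stay.
{bzCB, bzCD} → row (-2,4) (5,-2) (-1,6) (-1,6)
{bzMB, bzMD} → row (-2,4) (4,-2) (-1,6) (-1,6)
{bzLB, bzLD} → row (-2,4) (3,-2) (-1,6) (-1,6)
{bwCB} → row (-2,4) (5,-2) (-1,-1) (-1,-1)
{bwCD} → row (-2,4) (5,-2) (2,3) (2,3)
{bwMB} → row (-2,4) (4,-2) (-1,-1) (-1,-1)
{bwMD} → row (-2,4) (4,-2) (2,3) (2,3)
{bwLB} → row (-2,4) (3,-2) (-1,-1) (-1,-1)
{bwLD} → row (-2,4) (3,-2) (2,3) (2,3)
{czCB, czCD, czMB, czMD, czLB, czLD, cwCB, cwCD, cwMB, cwMD, cwLB, cwLD} → row (0,1) (0,1) (0,1) (0,1)
That's 10 distinct rows out of 24 strategies.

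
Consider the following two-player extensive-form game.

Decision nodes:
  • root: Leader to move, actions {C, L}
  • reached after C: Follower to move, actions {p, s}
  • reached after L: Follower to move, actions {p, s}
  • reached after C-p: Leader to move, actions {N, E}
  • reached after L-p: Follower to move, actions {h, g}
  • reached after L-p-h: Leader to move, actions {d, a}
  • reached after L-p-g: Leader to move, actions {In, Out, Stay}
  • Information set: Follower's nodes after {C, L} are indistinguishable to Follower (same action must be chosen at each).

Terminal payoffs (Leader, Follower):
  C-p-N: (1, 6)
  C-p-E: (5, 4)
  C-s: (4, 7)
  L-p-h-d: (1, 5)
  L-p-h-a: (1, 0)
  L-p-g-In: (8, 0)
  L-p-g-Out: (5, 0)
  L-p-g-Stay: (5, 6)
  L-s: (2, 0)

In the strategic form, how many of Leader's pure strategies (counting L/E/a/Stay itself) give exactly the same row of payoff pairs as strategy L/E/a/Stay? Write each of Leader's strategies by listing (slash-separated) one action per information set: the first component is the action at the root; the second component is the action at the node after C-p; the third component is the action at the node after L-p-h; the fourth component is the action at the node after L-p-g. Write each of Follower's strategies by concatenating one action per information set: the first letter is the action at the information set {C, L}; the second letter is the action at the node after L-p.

Row for L/E/a/Stay (columns ph, pg, sh, sg): (1,0) (5,6) (2,0) (2,0).
Under L/E/a/Stay, Leader's choice at the node after C-p can never be reached regardless of what Follower does, so varying those choices leaves every outcome unchanged.
Holding the reachable choices fixed and varying the unreachable one freely already gives 2 equivalent strategies.
No other strategy reproduces this row, so those 2 are the full class: L/N/a/Stay, L/E/a/Stay.

2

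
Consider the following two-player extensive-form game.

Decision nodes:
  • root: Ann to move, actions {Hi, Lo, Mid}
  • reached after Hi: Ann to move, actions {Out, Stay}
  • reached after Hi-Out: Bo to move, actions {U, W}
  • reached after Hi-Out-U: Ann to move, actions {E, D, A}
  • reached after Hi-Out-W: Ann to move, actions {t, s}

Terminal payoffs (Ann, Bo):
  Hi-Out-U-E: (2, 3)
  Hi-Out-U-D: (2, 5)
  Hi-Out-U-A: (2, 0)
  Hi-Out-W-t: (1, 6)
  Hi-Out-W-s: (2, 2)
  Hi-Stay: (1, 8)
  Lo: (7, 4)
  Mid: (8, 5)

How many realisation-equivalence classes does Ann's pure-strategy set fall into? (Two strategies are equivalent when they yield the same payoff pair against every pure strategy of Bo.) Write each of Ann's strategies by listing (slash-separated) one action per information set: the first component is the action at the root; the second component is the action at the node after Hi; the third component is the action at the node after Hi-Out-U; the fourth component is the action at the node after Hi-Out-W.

9

Ann has 36 pure strategies: Hi/Out/E/t, Hi/Out/E/s, Hi/Out/D/t, Hi/Out/D/s, Hi/Out/A/t, Hi/Out/A/s, Hi/Stay/E/t, Hi/Stay/E/s, Hi/Stay/D/t, Hi/Stay/D/s, Hi/Stay/A/t, Hi/Stay/A/s, Lo/Out/E/t, Lo/Out/E/s, Lo/Out/D/t, Lo/Out/D/s, Lo/Out/A/t, Lo/Out/A/s, Lo/Stay/E/t, Lo/Stay/E/s, Lo/Stay/D/t, Lo/Stay/D/s, Lo/Stay/A/t, Lo/Stay/A/s, Mid/Out/E/t, Mid/Out/E/s, Mid/Out/D/t, Mid/Out/D/s, Mid/Out/A/t, Mid/Out/A/s, Mid/Stay/E/t, Mid/Stay/E/s, Mid/Stay/D/t, Mid/Stay/D/s, Mid/Stay/A/t, Mid/Stay/A/s. Columns: U, W.
{Hi/Out/E/t} → row (2,3) (1,6)
{Hi/Out/E/s} → row (2,3) (2,2)
{Hi/Out/D/t} → row (2,5) (1,6)
{Hi/Out/D/s} → row (2,5) (2,2)
{Hi/Out/A/t} → row (2,0) (1,6)
{Hi/Out/A/s} → row (2,0) (2,2)
{Hi/Stay/E/t, Hi/Stay/E/s, Hi/Stay/D/t, Hi/Stay/D/s, Hi/Stay/A/t, Hi/Stay/A/s} → row (1,8) (1,8)
{Lo/Out/E/t, Lo/Out/E/s, Lo/Out/D/t, Lo/Out/D/s, Lo/Out/A/t, Lo/Out/A/s, Lo/Stay/E/t, Lo/Stay/E/s, Lo/Stay/D/t, Lo/Stay/D/s, Lo/Stay/A/t, Lo/Stay/A/s} → row (7,4) (7,4)
{Mid/Out/E/t, Mid/Out/E/s, Mid/Out/D/t, Mid/Out/D/s, Mid/Out/A/t, Mid/Out/A/s, Mid/Stay/E/t, Mid/Stay/E/s, Mid/Stay/D/t, Mid/Stay/D/s, Mid/Stay/A/t, Mid/Stay/A/s} → row (8,5) (8,5)
That's 9 distinct rows out of 36 strategies.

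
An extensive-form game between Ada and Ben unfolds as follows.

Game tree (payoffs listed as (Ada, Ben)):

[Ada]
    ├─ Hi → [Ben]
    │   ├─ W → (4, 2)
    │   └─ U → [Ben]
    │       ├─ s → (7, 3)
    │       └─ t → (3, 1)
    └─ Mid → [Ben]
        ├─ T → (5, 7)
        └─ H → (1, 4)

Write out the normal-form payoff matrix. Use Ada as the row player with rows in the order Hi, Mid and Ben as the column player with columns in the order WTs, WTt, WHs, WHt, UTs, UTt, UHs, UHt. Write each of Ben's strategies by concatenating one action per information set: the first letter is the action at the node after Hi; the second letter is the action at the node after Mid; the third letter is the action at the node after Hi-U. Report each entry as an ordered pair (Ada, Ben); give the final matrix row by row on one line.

Hi: (4,2) (4,2) (4,2) (4,2) (7,3) (3,1) (7,3) (3,1) | Mid: (5,7) (5,7) (1,4) (1,4) (5,7) (5,7) (1,4) (1,4)

Row Hi: WTs→(4,2), WTt→(4,2), WHs→(4,2), WHt→(4,2), UTs→(7,3), UTt→(3,1), UHs→(7,3), UHt→(3,1)
Row Mid: WTs→(5,7), WTt→(5,7), WHs→(1,4), WHt→(1,4), UTs→(5,7), UTt→(5,7), UHs→(1,4), UHt→(1,4)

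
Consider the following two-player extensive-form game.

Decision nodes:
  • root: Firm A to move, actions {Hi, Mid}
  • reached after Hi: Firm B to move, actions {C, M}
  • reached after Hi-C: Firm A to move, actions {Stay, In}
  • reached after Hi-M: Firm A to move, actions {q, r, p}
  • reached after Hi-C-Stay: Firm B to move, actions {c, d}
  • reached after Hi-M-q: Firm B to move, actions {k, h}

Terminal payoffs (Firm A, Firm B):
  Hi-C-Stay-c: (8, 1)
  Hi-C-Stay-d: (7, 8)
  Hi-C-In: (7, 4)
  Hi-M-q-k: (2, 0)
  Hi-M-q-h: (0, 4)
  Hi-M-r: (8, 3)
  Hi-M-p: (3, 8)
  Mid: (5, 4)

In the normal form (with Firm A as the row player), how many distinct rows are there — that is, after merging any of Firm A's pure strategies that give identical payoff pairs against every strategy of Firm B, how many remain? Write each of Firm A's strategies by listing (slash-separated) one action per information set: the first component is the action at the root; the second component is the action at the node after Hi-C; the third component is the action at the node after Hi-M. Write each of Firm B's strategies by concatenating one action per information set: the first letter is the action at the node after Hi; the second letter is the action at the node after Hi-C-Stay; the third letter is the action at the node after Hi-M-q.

Firm A has 12 pure strategies: Hi/Stay/q, Hi/Stay/r, Hi/Stay/p, Hi/In/q, Hi/In/r, Hi/In/p, Mid/Stay/q, Mid/Stay/r, Mid/Stay/p, Mid/In/q, Mid/In/r, Mid/In/p. Columns: Cck, Cch, Cdk, Cdh, Mck, Mch, Mdk, Mdh.
{Hi/Stay/q} → row (8,1) (8,1) (7,8) (7,8) (2,0) (0,4) (2,0) (0,4)
{Hi/Stay/r} → row (8,1) (8,1) (7,8) (7,8) (8,3) (8,3) (8,3) (8,3)
{Hi/Stay/p} → row (8,1) (8,1) (7,8) (7,8) (3,8) (3,8) (3,8) (3,8)
{Hi/In/q} → row (7,4) (7,4) (7,4) (7,4) (2,0) (0,4) (2,0) (0,4)
{Hi/In/r} → row (7,4) (7,4) (7,4) (7,4) (8,3) (8,3) (8,3) (8,3)
{Hi/In/p} → row (7,4) (7,4) (7,4) (7,4) (3,8) (3,8) (3,8) (3,8)
{Mid/Stay/q, Mid/Stay/r, Mid/Stay/p, Mid/In/q, Mid/In/r, Mid/In/p} → row (5,4) (5,4) (5,4) (5,4) (5,4) (5,4) (5,4) (5,4)
That's 7 distinct rows out of 12 strategies.

7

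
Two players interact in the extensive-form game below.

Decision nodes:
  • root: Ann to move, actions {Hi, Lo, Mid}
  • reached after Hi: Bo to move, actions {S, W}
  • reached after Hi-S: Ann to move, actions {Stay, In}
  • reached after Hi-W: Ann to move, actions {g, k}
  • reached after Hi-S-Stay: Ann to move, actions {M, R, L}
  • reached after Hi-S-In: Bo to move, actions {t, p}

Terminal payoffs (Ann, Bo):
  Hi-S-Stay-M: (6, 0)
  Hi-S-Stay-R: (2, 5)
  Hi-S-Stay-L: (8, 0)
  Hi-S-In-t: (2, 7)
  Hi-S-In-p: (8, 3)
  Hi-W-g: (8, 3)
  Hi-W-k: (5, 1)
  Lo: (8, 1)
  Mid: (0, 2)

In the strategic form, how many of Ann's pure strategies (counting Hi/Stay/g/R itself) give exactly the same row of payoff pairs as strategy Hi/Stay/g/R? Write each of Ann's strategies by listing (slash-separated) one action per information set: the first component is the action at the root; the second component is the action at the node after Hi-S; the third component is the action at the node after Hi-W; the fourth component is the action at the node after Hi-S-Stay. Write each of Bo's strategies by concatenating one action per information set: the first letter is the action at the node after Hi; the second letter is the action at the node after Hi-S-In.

Row for Hi/Stay/g/R (columns St, Sp, Wt, Wp): (2,5) (2,5) (8,3) (8,3).
Every one of Ann's information sets is on the play path for some reply by Bo when Ann follows Hi/Stay/g/R.
Changing the action at any of them therefore changes at least one column, so only Hi/Stay/g/R itself gives this row.

1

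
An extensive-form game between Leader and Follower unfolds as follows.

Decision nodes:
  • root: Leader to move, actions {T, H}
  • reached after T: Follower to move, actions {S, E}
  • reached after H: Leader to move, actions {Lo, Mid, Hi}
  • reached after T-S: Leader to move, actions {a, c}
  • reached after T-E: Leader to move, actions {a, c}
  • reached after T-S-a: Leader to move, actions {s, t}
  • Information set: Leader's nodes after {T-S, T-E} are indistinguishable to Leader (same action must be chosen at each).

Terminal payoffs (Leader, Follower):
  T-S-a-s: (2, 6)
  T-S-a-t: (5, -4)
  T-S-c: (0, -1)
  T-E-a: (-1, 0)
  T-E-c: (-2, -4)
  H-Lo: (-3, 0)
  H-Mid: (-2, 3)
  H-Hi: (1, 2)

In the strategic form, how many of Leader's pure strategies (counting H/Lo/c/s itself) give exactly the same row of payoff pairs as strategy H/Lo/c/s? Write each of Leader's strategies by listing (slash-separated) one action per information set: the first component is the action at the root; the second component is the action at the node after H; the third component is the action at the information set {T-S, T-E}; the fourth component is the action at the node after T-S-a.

Row for H/Lo/c/s (columns S, E): (-3,0) (-3,0).
Under H/Lo/c/s, Leader's choice at the information set {T-S, T-E} and at the node after T-S-a can never be reached regardless of what Follower does, so varying those choices leaves every outcome unchanged.
Holding the reachable choices fixed and varying the unreachable ones freely already gives 2 × 2 = 4 equivalent strategies.
No other strategy reproduces this row, so those 4 are the full class: H/Lo/a/s, H/Lo/a/t, H/Lo/c/s, H/Lo/c/t.

4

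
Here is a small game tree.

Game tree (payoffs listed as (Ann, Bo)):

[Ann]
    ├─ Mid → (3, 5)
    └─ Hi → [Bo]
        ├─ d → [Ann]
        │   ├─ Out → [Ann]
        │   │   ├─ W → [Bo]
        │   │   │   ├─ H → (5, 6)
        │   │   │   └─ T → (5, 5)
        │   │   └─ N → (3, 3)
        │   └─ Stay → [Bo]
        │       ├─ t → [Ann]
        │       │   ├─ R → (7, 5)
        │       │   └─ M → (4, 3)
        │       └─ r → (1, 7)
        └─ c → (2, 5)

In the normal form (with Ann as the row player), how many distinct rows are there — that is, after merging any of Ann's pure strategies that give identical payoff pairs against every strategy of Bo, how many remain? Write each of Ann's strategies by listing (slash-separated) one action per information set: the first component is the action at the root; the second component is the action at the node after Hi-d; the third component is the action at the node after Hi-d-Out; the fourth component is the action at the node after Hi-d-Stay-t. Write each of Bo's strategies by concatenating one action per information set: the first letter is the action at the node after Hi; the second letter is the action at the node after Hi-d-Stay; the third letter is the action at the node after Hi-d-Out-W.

5

Ann has 16 pure strategies: Mid/Out/W/R, Mid/Out/W/M, Mid/Out/N/R, Mid/Out/N/M, Mid/Stay/W/R, Mid/Stay/W/M, Mid/Stay/N/R, Mid/Stay/N/M, Hi/Out/W/R, Hi/Out/W/M, Hi/Out/N/R, Hi/Out/N/M, Hi/Stay/W/R, Hi/Stay/W/M, Hi/Stay/N/R, Hi/Stay/N/M. Columns: dtH, dtT, drH, drT, ctH, ctT, crH, crT.
{Mid/Out/W/R, Mid/Out/W/M, Mid/Out/N/R, Mid/Out/N/M, Mid/Stay/W/R, Mid/Stay/W/M, Mid/Stay/N/R, Mid/Stay/N/M} → row (3,5) (3,5) (3,5) (3,5) (3,5) (3,5) (3,5) (3,5)
{Hi/Out/W/R, Hi/Out/W/M} → row (5,6) (5,5) (5,6) (5,5) (2,5) (2,5) (2,5) (2,5)
{Hi/Out/N/R, Hi/Out/N/M} → row (3,3) (3,3) (3,3) (3,3) (2,5) (2,5) (2,5) (2,5)
{Hi/Stay/W/R, Hi/Stay/N/R} → row (7,5) (7,5) (1,7) (1,7) (2,5) (2,5) (2,5) (2,5)
{Hi/Stay/W/M, Hi/Stay/N/M} → row (4,3) (4,3) (1,7) (1,7) (2,5) (2,5) (2,5) (2,5)
That's 5 distinct rows out of 16 strategies.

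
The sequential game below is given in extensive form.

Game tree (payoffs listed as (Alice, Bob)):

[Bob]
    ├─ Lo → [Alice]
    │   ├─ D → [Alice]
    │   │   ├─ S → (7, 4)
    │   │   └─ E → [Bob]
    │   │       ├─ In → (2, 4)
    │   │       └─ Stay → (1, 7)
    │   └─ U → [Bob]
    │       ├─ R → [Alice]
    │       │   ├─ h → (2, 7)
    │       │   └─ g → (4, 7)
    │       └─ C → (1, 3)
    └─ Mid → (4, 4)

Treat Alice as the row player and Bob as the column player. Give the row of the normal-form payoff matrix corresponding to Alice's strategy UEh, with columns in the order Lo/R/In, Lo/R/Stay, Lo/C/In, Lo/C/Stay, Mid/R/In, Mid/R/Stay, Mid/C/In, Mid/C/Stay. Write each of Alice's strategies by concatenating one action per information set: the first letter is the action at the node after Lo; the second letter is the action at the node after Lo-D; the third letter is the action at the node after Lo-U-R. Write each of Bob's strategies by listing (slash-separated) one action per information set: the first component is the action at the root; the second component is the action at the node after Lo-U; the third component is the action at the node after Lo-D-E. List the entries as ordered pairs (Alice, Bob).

(2,7) (2,7) (1,3) (1,3) (4,4) (4,4) (4,4) (4,4)

vs Lo/R/In: Bob plays Lo → Alice plays U at [Lo] → Bob plays R at [Lo-U] → Alice plays h at [Lo-U-R] → (2, 7)
vs Lo/R/Stay: Bob plays Lo → Alice plays U at [Lo] → Bob plays R at [Lo-U] → Alice plays h at [Lo-U-R] → (2, 7)
vs Lo/C/In: Bob plays Lo → Alice plays U at [Lo] → Bob plays C at [Lo-U] → (1, 3)
vs Lo/C/Stay: Bob plays Lo → Alice plays U at [Lo] → Bob plays C at [Lo-U] → (1, 3)
vs Mid/R/In: Bob plays Mid → (4, 4)
vs Mid/R/Stay: Bob plays Mid → (4, 4)
vs Mid/C/In: Bob plays Mid → (4, 4)
vs Mid/C/Stay: Bob plays Mid → (4, 4)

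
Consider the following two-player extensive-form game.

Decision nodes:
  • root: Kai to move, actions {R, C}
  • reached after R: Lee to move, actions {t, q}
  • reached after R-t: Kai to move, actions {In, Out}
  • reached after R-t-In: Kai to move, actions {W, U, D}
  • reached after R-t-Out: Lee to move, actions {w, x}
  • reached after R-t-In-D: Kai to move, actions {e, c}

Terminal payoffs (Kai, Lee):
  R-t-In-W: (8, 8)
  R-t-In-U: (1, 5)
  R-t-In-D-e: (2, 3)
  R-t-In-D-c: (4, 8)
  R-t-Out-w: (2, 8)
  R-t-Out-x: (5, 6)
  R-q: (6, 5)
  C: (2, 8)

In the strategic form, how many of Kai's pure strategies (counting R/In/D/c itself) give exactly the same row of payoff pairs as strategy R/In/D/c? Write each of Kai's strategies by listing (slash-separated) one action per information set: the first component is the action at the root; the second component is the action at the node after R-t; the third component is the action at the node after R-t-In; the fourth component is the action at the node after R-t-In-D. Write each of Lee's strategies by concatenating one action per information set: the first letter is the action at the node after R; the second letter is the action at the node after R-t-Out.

Row for R/In/D/c (columns tw, tx, qw, qx): (4,8) (4,8) (6,5) (6,5).
Every one of Kai's information sets is on the play path for some reply by Lee when Kai follows R/In/D/c.
Changing the action at any of them therefore changes at least one column, so only R/In/D/c itself gives this row.

1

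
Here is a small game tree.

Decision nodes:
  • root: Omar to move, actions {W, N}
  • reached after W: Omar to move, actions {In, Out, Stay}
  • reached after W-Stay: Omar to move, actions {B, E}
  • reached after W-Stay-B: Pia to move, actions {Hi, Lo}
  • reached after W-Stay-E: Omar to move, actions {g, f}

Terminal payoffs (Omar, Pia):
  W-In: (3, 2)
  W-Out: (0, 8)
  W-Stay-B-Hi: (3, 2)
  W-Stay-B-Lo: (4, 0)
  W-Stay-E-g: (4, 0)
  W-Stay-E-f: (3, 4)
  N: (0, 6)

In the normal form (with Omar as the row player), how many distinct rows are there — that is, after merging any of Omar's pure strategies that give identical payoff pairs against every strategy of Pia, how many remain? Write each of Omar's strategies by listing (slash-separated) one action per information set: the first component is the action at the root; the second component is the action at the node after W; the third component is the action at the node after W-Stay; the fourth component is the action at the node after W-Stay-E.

Omar has 24 pure strategies: W/In/B/g, W/In/B/f, W/In/E/g, W/In/E/f, W/Out/B/g, W/Out/B/f, W/Out/E/g, W/Out/E/f, W/Stay/B/g, W/Stay/B/f, W/Stay/E/g, W/Stay/E/f, N/In/B/g, N/In/B/f, N/In/E/g, N/In/E/f, N/Out/B/g, N/Out/B/f, N/Out/E/g, N/Out/E/f, N/Stay/B/g, N/Stay/B/f, N/Stay/E/g, N/Stay/E/f. Columns: Hi, Lo.
{W/In/B/g, W/In/B/f, W/In/E/g, W/In/E/f} → row (3,2) (3,2)
{W/Out/B/g, W/Out/B/f, W/Out/E/g, W/Out/E/f} → row (0,8) (0,8)
{W/Stay/B/g, W/Stay/B/f} → row (3,2) (4,0)
{W/Stay/E/g} → row (4,0) (4,0)
{W/Stay/E/f} → row (3,4) (3,4)
{N/In/B/g, N/In/B/f, N/In/E/g, N/In/E/f, N/Out/B/g, N/Out/B/f, N/Out/E/g, N/Out/E/f, N/Stay/B/g, N/Stay/B/f, N/Stay/E/g, N/Stay/E/f} → row (0,6) (0,6)
That's 6 distinct rows out of 24 strategies.

6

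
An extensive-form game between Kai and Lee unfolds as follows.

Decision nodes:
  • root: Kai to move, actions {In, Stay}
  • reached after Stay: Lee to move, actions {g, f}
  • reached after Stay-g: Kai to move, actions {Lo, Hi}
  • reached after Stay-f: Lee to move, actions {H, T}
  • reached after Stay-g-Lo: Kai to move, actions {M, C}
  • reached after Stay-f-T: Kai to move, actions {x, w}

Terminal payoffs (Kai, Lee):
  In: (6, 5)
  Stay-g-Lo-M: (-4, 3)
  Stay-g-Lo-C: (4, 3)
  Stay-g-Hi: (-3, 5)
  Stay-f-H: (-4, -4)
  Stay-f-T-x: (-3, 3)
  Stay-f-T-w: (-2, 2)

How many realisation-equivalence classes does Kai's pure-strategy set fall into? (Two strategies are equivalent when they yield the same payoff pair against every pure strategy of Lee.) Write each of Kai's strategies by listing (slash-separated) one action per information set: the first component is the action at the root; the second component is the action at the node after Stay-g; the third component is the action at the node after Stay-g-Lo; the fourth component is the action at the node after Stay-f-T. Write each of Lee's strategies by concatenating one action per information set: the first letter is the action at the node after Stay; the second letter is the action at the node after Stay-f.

Kai has 16 pure strategies: In/Lo/M/x, In/Lo/M/w, In/Lo/C/x, In/Lo/C/w, In/Hi/M/x, In/Hi/M/w, In/Hi/C/x, In/Hi/C/w, Stay/Lo/M/x, Stay/Lo/M/w, Stay/Lo/C/x, Stay/Lo/C/w, Stay/Hi/M/x, Stay/Hi/M/w, Stay/Hi/C/x, Stay/Hi/C/w. Columns: gH, gT, fH, fT.
{In/Lo/M/x, In/Lo/M/w, In/Lo/C/x, In/Lo/C/w, In/Hi/M/x, In/Hi/M/w, In/Hi/C/x, In/Hi/C/w} → row (6,5) (6,5) (6,5) (6,5)
{Stay/Lo/M/x} → row (-4,3) (-4,3) (-4,-4) (-3,3)
{Stay/Lo/M/w} → row (-4,3) (-4,3) (-4,-4) (-2,2)
{Stay/Lo/C/x} → row (4,3) (4,3) (-4,-4) (-3,3)
{Stay/Lo/C/w} → row (4,3) (4,3) (-4,-4) (-2,2)
{Stay/Hi/M/x, Stay/Hi/C/x} → row (-3,5) (-3,5) (-4,-4) (-3,3)
{Stay/Hi/M/w, Stay/Hi/C/w} → row (-3,5) (-3,5) (-4,-4) (-2,2)
That's 7 distinct rows out of 16 strategies.

7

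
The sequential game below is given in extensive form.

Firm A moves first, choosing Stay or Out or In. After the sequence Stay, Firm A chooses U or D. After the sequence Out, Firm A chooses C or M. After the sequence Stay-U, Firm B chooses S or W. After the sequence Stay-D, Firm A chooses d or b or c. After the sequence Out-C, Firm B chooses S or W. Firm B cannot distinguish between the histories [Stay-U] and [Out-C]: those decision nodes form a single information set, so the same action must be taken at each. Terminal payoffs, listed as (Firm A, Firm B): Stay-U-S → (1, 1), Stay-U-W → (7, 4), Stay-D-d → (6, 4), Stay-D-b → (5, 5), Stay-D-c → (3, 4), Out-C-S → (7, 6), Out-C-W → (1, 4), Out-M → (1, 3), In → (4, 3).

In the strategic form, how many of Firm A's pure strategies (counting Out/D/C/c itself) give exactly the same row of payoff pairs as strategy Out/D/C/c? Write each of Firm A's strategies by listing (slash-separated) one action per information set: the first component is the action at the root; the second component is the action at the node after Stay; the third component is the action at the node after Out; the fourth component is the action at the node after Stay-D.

Row for Out/D/C/c (columns S, W): (7,6) (1,4).
Under Out/D/C/c, Firm A's choice at the node after Stay and at the node after Stay-D can never be reached regardless of what Firm B does, so varying those choices leaves every outcome unchanged.
Holding the reachable choices fixed and varying the unreachable ones freely already gives 2 × 3 = 6 equivalent strategies.
No other strategy reproduces this row, so those 6 are the full class: Out/U/C/d, Out/U/C/b, Out/U/C/c, Out/D/C/d, Out/D/C/b, Out/D/C/c.

6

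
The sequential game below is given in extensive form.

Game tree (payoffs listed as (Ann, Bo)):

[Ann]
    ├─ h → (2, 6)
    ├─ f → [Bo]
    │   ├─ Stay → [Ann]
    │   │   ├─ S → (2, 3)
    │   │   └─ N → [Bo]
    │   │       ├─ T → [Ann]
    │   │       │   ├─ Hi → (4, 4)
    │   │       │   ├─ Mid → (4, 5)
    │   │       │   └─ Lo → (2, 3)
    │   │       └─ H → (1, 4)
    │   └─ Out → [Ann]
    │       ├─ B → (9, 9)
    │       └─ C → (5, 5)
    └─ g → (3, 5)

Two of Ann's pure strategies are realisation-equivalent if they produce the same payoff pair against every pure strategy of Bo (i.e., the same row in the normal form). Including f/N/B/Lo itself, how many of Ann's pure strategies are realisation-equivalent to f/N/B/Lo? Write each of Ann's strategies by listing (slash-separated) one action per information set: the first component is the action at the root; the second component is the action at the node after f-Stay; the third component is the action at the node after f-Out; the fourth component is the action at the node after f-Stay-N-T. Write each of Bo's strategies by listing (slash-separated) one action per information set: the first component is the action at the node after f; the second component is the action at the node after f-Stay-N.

1

Row for f/N/B/Lo (columns Stay/T, Stay/H, Out/T, Out/H): (2,3) (1,4) (9,9) (9,9).
Every one of Ann's information sets is on the play path for some reply by Bo when Ann follows f/N/B/Lo.
Changing the action at any of them therefore changes at least one column, so only f/N/B/Lo itself gives this row.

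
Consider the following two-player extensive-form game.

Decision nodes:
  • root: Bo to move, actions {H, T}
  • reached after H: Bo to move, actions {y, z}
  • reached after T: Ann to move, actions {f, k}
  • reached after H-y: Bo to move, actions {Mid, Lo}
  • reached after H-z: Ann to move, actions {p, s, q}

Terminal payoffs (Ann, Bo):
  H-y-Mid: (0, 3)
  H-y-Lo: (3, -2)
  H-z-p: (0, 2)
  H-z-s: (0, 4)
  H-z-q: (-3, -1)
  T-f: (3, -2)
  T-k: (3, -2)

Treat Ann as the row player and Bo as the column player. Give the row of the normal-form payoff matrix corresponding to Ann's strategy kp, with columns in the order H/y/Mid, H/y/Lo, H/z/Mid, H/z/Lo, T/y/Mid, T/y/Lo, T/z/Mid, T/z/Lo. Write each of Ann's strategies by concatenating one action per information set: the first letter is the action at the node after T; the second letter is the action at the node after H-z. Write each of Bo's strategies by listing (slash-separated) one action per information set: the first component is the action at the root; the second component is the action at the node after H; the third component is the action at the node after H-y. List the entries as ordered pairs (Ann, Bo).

vs H/y/Mid: Bo plays H → Bo plays y at [H] → Bo plays Mid at [H-y] → (0, 3)
vs H/y/Lo: Bo plays H → Bo plays y at [H] → Bo plays Lo at [H-y] → (3, -2)
vs H/z/Mid: Bo plays H → Bo plays z at [H] → Ann plays p at [H-z] → (0, 2)
vs H/z/Lo: Bo plays H → Bo plays z at [H] → Ann plays p at [H-z] → (0, 2)
vs T/y/Mid: Bo plays T → Ann plays k at [T] → (3, -2)
vs T/y/Lo: Bo plays T → Ann plays k at [T] → (3, -2)
vs T/z/Mid: Bo plays T → Ann plays k at [T] → (3, -2)
vs T/z/Lo: Bo plays T → Ann plays k at [T] → (3, -2)

(0,3) (3,-2) (0,2) (0,2) (3,-2) (3,-2) (3,-2) (3,-2)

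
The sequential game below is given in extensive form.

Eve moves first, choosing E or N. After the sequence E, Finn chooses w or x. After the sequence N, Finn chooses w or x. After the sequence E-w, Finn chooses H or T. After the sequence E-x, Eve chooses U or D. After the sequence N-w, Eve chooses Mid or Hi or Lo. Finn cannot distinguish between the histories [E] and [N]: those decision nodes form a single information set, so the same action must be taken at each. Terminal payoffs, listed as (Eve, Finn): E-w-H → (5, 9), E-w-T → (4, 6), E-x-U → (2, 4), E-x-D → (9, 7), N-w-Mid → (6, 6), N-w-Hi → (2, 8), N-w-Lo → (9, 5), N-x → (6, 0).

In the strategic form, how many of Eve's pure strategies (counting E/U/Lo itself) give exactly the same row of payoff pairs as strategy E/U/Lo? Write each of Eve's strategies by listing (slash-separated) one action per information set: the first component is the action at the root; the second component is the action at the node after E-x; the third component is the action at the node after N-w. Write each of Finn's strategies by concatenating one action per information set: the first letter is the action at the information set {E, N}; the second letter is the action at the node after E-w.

3

Row for E/U/Lo (columns wH, wT, xH, xT): (5,9) (4,6) (2,4) (2,4).
Under E/U/Lo, Eve's choice at the node after N-w can never be reached regardless of what Finn does, so varying those choices leaves every outcome unchanged.
Holding the reachable choices fixed and varying the unreachable one freely already gives 3 equivalent strategies.
No other strategy reproduces this row, so those 3 are the full class: E/U/Mid, E/U/Hi, E/U/Lo.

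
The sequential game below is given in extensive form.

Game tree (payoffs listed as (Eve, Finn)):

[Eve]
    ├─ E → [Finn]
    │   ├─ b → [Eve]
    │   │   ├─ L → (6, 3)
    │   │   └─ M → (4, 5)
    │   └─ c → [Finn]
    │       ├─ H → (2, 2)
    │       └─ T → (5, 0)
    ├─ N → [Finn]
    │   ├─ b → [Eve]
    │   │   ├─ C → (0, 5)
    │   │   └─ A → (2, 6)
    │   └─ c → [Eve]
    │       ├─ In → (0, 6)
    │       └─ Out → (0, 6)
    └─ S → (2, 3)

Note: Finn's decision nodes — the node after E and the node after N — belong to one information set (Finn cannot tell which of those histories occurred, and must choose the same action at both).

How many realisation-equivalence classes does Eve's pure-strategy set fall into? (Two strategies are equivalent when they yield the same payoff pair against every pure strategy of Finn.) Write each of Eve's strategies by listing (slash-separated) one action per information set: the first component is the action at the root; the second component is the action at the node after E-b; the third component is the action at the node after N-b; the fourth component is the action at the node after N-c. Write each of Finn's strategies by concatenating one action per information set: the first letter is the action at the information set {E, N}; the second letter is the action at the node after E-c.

5

Eve has 24 pure strategies: E/L/C/In, E/L/C/Out, E/L/A/In, E/L/A/Out, E/M/C/In, E/M/C/Out, E/M/A/In, E/M/A/Out, N/L/C/In, N/L/C/Out, N/L/A/In, N/L/A/Out, N/M/C/In, N/M/C/Out, N/M/A/In, N/M/A/Out, S/L/C/In, S/L/C/Out, S/L/A/In, S/L/A/Out, S/M/C/In, S/M/C/Out, S/M/A/In, S/M/A/Out. Columns: bH, bT, cH, cT.
{E/L/C/In, E/L/C/Out, E/L/A/In, E/L/A/Out} → row (6,3) (6,3) (2,2) (5,0)
{E/M/C/In, E/M/C/Out, E/M/A/In, E/M/A/Out} → row (4,5) (4,5) (2,2) (5,0)
{N/L/C/In, N/L/C/Out, N/M/C/In, N/M/C/Out} → row (0,5) (0,5) (0,6) (0,6)
{N/L/A/In, N/L/A/Out, N/M/A/In, N/M/A/Out} → row (2,6) (2,6) (0,6) (0,6)
{S/L/C/In, S/L/C/Out, S/L/A/In, S/L/A/Out, S/M/C/In, S/M/C/Out, S/M/A/In, S/M/A/Out} → row (2,3) (2,3) (2,3) (2,3)
That's 5 distinct rows out of 24 strategies.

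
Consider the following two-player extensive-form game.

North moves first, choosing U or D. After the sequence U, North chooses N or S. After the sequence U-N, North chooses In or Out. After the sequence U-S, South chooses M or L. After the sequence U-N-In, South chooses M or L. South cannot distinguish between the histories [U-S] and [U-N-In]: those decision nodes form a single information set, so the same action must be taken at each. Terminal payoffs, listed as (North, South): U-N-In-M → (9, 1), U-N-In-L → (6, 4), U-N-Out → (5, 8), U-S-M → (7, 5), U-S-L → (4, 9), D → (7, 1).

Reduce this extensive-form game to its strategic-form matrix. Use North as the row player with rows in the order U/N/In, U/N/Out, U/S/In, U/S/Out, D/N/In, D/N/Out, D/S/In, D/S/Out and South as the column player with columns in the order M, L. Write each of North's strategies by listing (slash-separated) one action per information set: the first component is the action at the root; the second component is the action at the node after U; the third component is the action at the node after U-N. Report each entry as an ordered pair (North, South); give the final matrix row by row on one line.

               M        L
 U/N/In    (9,1)    (6,4)
U/N/Out    (5,8)    (5,8)
 U/S/In    (7,5)    (4,9)
U/S/Out    (7,5)    (4,9)
 D/N/In    (7,1)    (7,1)
D/N/Out    (7,1)    (7,1)
 D/S/In    (7,1)    (7,1)
D/S/Out    (7,1)    (7,1)

U/N/In: (9,1) (6,4) | U/N/Out: (5,8) (5,8) | U/S/In: (7,5) (4,9) | U/S/Out: (7,5) (4,9) | D/N/In: (7,1) (7,1) | D/N/Out: (7,1) (7,1) | D/S/In: (7,1) (7,1) | D/S/Out: (7,1) (7,1)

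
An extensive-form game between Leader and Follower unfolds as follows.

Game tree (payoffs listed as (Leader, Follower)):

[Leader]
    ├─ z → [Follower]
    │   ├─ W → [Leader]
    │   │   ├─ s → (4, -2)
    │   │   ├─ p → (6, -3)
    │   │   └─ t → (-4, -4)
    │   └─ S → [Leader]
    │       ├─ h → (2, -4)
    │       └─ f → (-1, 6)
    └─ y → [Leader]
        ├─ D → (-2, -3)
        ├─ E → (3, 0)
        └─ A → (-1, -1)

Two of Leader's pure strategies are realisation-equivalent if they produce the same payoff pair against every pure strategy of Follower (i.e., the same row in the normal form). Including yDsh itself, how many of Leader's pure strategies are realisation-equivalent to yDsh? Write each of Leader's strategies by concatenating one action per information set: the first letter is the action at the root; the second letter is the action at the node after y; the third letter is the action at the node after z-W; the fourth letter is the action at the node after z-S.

Row for yDsh (columns W, S): (-2,-3) (-2,-3).
Under yDsh, Leader's choice at the node after z-W and at the node after z-S can never be reached regardless of what Follower does, so varying those choices leaves every outcome unchanged.
Holding the reachable choices fixed and varying the unreachable ones freely already gives 3 × 2 = 6 equivalent strategies.
No other strategy reproduces this row, so those 6 are the full class: yDsh, yDsf, yDph, yDpf, yDth, yDtf.

6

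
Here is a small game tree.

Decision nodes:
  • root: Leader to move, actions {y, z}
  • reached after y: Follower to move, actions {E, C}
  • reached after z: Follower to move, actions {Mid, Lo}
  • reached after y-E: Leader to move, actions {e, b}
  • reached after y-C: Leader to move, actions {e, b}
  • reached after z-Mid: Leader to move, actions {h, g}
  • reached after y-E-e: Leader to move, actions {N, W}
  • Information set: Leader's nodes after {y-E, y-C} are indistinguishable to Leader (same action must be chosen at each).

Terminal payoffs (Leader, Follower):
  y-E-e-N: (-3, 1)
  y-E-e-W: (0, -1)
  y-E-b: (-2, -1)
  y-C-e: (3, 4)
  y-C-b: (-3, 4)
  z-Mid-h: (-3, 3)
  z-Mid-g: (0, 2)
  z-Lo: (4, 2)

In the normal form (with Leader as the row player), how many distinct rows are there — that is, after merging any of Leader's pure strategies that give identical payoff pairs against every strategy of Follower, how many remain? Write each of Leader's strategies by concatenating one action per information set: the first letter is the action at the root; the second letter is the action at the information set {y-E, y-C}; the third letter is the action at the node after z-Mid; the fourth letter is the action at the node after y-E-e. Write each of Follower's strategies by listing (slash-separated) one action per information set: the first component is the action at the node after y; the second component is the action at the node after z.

5

Leader has 16 pure strategies: yehN, yehW, yegN, yegW, ybhN, ybhW, ybgN, ybgW, zehN, zehW, zegN, zegW, zbhN, zbhW, zbgN, zbgW. Columns: E/Mid, E/Lo, C/Mid, C/Lo.
{yehN, yegN} → row (-3,1) (-3,1) (3,4) (3,4)
{yehW, yegW} → row (0,-1) (0,-1) (3,4) (3,4)
{ybhN, ybhW, ybgN, ybgW} → row (-2,-1) (-2,-1) (-3,4) (-3,4)
{zehN, zehW, zbhN, zbhW} → row (-3,3) (4,2) (-3,3) (4,2)
{zegN, zegW, zbgN, zbgW} → row (0,2) (4,2) (0,2) (4,2)
That's 5 distinct rows out of 16 strategies.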